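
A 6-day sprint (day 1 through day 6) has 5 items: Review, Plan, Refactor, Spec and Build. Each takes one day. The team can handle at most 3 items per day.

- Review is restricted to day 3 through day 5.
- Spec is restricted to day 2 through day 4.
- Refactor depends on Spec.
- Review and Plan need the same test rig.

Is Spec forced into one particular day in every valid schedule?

Spec can be day 2 (e.g. Refactor=day 3; Plan=day 1; Review=day 3; Spec=day 2; Build=day 1) or day 3 (e.g. Plan -> day 1; Build -> day 1; Spec -> day 3; Review -> day 3; Refactor -> day 4).

No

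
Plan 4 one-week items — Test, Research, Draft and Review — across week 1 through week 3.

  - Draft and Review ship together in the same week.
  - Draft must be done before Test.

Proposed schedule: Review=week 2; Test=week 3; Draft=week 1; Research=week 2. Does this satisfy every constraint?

Draft must be done before Test — holds.
Draft and Review ship together in the same week — violated.

Invalid. Draft and Review ship together in the same week.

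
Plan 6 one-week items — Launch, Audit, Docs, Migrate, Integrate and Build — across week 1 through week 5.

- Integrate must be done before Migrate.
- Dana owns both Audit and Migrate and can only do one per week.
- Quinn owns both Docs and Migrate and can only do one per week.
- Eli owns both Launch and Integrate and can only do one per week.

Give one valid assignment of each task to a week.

Integrate=week 1, Docs=week 1, Audit=week 1, Launch=week 2, Build=week 1, Migrate=week 2

Checking: Integrate(week 1) before Migrate(week 2); Docs(week 1) != Migrate(week 2); Launch(week 2) != Integrate(week 1); Audit(week 1) != Migrate(week 2).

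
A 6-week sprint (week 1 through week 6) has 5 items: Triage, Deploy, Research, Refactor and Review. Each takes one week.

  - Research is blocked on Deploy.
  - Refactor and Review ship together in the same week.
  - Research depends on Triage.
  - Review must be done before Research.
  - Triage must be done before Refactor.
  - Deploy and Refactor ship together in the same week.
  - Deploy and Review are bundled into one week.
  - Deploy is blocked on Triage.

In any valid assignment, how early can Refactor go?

week 2

Precedence pushes Refactor to at least week 2; Refactor must be in the same week as Deploy, which can't be after week 5, so Refactor is at most week 5.
Refactor at week 2 is achievable: Deploy -> week 2; Review -> week 2; Triage -> week 1; Research -> week 3; Refactor -> week 2.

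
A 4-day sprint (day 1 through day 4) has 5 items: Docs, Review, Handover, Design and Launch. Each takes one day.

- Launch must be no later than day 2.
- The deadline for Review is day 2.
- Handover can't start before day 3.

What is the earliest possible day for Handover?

day 3

Handover is available from day 3.
Handover at day 3 is achievable: Design in day 1, Review in day 1, Launch in day 1, Handover in day 3, Docs in day 1.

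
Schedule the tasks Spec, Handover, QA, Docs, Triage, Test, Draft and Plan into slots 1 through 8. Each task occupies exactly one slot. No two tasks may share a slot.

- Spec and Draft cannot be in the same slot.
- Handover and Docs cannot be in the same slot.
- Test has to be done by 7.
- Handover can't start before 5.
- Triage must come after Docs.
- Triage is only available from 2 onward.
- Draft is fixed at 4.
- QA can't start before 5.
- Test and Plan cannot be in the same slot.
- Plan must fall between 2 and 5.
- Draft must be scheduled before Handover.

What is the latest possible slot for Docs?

Downstream work caps Docs at 7.
Docs at 7 is achievable: Draft in 4, Spec in 3, QA in 6, Docs in 7, Handover in 5, Plan in 2, Test in 1, Triage in 8.

7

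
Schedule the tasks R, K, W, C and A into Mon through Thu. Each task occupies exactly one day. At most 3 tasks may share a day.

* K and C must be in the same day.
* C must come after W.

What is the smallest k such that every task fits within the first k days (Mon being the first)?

The precedence chain requires at least 2 distinct days.
With at most 3 per day and 5 tasks, at least 2 days are needed.
2 works (last occupied day: Tue): for example C in Tue, R in Mon, W in Mon, A in Mon, K in Tue.

2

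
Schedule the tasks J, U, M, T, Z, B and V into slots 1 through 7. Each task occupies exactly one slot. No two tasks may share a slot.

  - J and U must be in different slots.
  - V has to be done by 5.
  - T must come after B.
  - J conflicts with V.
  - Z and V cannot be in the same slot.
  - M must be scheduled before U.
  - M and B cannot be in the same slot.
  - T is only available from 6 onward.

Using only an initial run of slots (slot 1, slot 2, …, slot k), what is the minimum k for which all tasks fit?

7 slots

The precedence chain requires at least 2 distinct slots.
With at most 1 per slot and 7 tasks, at least 7 slots are needed.
T can't be placed before 6, so the schedule must run through at least slot 6.
7 works (last occupied slot: 7): for example V -> 1; U -> 3; B -> 4; M -> 2; Z -> 7; J -> 5; T -> 6.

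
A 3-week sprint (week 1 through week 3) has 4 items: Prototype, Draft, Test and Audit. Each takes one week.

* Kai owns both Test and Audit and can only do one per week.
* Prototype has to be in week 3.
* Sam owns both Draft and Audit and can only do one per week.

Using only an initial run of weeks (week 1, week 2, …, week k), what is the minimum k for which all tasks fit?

Prototype can't be placed before week 3, so the schedule must run through at least week 3.
3 works (last occupied week: week 3): for example Audit -> week 2; Prototype -> week 3; Draft -> week 1; Test -> week 1.

3 weeks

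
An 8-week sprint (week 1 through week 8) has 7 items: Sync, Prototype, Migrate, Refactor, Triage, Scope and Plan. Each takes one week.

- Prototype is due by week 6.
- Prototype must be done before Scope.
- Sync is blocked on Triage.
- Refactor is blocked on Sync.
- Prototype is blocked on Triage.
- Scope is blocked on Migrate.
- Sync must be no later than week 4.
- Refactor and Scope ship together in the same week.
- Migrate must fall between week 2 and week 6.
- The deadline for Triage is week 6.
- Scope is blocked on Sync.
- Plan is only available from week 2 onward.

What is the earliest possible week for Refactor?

Precedence pushes Refactor to at least week 3.
Refactor at week 3 is achievable: Scope=week 3; Plan=week 2; Migrate=week 2; Prototype=week 2; Triage=week 1; Refactor=week 3; Sync=week 2.

week 3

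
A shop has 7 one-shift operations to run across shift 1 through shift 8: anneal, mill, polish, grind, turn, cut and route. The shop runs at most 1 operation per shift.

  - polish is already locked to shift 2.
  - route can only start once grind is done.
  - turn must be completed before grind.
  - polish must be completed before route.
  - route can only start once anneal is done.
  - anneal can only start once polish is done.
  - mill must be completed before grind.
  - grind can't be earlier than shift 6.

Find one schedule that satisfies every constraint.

polish in shift 2, anneal in shift 3, mill in shift 1, cut in shift 5, turn in shift 4, grind in shift 6, route in shift 7

Checking: polish(shift 2) before anneal(shift 3); turn(shift 4) before grind(shift 6); polish(shift 2) before route(shift 7); mill(shift 1) before grind(shift 6); grind(shift 6) before route(shift 7); anneal(shift 3) before route(shift 7); grind=shift 6 in [shift 6,shift 8]; polish=shift 2 in [shift 2,shift 2]; max 1 per shift (cap 1).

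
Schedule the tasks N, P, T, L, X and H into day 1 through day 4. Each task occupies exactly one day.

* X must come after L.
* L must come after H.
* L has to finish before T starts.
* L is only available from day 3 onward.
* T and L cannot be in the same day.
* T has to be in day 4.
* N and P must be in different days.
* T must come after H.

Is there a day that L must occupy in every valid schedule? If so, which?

day 3

L's window is day 3–day 4.
T is fixed at day 4, and L can't share a day with T.
So L must be day 3.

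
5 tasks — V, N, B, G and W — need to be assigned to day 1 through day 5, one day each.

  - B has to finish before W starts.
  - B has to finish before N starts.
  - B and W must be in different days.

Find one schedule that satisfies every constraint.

G -> day 1; V -> day 1; W -> day 2; N -> day 2; B -> day 1

Checking: B(day 1) before N(day 2); B(day 1) before W(day 2); B(day 1) != W(day 2).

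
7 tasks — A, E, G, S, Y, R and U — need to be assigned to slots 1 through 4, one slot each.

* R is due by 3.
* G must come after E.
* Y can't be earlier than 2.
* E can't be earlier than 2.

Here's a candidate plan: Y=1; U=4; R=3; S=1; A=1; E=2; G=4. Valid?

R is due by 3 — holds.
G must come after E — holds.
E can't be earlier than 2 — holds.
Y can't be earlier than 2 — violated.

No. Y can't be earlier than 2 is not satisfied.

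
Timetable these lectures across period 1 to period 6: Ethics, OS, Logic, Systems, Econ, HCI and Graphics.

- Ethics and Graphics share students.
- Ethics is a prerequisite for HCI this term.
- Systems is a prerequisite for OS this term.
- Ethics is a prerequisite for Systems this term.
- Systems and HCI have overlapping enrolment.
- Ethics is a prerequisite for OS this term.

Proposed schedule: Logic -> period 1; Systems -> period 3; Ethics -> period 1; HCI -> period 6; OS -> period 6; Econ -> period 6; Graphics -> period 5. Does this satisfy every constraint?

Ethics and Graphics share students — holds.
Systems is a prerequisite for OS this term — holds.
Ethics is a prerequisite for HCI this term — holds.
Systems and HCI have overlapping enrolment — holds.
Ethics is a prerequisite for Systems this term — holds.
Ethics is a prerequisite for OS this term — holds.

Yes, all constraints hold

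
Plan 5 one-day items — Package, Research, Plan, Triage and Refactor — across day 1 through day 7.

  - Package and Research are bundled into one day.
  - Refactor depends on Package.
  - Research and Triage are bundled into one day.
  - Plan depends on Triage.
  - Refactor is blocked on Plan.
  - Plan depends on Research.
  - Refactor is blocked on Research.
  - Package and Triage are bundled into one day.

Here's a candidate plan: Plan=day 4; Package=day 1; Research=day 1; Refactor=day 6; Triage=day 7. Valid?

Refactor is blocked on Plan — holds.
Plan depends on Research — holds.
Package and Triage are bundled into one day — violated.
Refactor is blocked on Research — holds.
Research and Triage are bundled into one day — violated.
Package and Research are bundled into one day — holds.
Refactor depends on Package — holds.
Plan depends on Triage — violated.

Invalid. Package and Triage are bundled into one day.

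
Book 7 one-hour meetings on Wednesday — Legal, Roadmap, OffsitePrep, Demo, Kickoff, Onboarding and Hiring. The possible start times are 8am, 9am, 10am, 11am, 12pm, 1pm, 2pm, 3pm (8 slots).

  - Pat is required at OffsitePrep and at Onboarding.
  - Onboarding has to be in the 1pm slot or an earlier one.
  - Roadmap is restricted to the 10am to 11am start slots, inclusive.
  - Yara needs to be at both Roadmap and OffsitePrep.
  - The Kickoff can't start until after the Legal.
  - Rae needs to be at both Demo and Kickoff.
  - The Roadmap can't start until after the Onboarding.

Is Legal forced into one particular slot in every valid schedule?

No

Legal can be 8am (e.g. OffsitePrep=9am; Roadmap=10am; Hiring=8am; Demo=8am; Onboarding=8am; Kickoff=9am; Legal=8am) or 9am (e.g. OffsitePrep=9am, Demo=8am, Legal=9am, Onboarding=8am, Roadmap=10am, Kickoff=10am, Hiring=8am).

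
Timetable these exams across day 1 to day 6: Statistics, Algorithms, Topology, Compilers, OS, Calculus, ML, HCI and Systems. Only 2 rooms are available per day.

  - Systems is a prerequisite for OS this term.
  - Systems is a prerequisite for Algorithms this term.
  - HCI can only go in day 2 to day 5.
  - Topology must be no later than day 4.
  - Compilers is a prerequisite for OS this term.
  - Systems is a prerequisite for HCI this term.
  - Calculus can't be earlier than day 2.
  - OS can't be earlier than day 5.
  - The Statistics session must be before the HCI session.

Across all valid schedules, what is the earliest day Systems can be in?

Downstream work caps Systems at day 4.
Systems at day 1 is achievable: ML=day 4; Calculus=day 3; Compilers=day 4; Algorithms=day 3; HCI=day 2; Statistics=day 1; OS=day 5; Systems=day 1; Topology=day 2.

day 1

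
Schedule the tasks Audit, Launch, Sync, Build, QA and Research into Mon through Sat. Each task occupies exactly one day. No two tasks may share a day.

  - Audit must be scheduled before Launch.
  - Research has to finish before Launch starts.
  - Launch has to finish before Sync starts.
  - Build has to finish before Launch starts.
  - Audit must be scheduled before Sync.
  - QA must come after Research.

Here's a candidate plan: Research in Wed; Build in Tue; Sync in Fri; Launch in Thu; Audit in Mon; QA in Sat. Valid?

Yes, all constraints hold

Audit must be scheduled before Sync — holds.
Audit must be scheduled before Launch — holds.
Research has to finish before Launch starts — holds.
No two tasks may share a day — holds.
QA must come after Research — holds.
Launch has to finish before Sync starts — holds.
Build has to finish before Launch starts — holds.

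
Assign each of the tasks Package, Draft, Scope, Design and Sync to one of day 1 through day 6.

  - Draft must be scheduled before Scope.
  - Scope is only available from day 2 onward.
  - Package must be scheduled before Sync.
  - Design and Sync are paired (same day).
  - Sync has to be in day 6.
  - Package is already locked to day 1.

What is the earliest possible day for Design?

Design must be in the same day as Sync, which can't be before day 6, so Design is at least day 6.
Design at day 6 is achievable: Draft -> day 1; Design -> day 6; Scope -> day 2; Sync -> day 6; Package -> day 1.

day 6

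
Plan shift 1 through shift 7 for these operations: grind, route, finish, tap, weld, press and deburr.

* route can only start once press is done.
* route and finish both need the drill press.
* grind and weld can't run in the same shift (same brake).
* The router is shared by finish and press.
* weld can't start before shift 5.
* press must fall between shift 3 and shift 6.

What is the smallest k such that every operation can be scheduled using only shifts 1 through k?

5 shifts

The precedence chain requires at least 2 distinct shifts.
weld can't be placed before shift 5, so the schedule must run through at least shift 5.
5 works (last occupied shift: shift 5): for example route in shift 4; weld in shift 5; grind in shift 1; deburr in shift 1; press in shift 3; finish in shift 1; tap in shift 1.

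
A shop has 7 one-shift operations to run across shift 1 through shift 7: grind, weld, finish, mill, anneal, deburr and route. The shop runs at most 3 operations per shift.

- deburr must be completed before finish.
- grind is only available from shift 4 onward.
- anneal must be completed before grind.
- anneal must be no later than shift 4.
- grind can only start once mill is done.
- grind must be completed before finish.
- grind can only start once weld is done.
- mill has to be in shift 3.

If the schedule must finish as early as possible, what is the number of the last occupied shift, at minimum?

The precedence chain requires at least 3 distinct shifts.
With at most 3 per shift and 7 operations, at least 3 shifts are needed.
Propagating the time windows through the other constraints, finish can't land before shift 5, so the schedule must run through at least shift 5.
5 works (last occupied shift: shift 5): for example weld in shift 1; deburr in shift 1; finish in shift 5; anneal in shift 1; route in shift 2; grind in shift 4; mill in shift 3.

5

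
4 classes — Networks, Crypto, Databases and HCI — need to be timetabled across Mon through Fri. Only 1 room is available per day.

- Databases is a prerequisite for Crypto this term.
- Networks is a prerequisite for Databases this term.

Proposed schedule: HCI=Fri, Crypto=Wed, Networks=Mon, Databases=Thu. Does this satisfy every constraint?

No — it violates: Databases is a prerequisite for Crypto this term

Only 1 room is available per day — holds.
Databases is a prerequisite for Crypto this term — violated.
Networks is a prerequisite for Databases this term — holds.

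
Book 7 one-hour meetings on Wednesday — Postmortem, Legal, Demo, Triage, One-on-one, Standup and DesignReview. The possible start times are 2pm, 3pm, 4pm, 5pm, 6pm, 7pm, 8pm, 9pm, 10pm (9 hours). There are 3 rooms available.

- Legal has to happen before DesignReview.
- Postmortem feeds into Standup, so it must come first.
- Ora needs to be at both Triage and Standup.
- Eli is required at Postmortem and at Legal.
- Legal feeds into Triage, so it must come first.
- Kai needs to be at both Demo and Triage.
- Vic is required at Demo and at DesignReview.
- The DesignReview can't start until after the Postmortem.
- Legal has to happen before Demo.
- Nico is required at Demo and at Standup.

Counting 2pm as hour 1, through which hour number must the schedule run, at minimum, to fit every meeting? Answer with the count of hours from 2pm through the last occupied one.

The precedence chain requires at least 2 distinct hours.
With at most 3 per hour and 7 meetings, at least 3 hours are needed.
Could 3 hours be enough, i.e. nothing placed later than 4pm? No: Demo must come after Legal (at 2pm or later) → {3pm, 4pm}; Legal must come before Demo (at 4pm or earlier) → {2pm, 3pm}; Triage must come after Legal (at 2pm or later) → {3pm, 4pm}; Standup must come after Postmortem (at 2pm or later) → {3pm, 4pm}; Demo, Triage and Standup must all be in different hours (Demo/Triage can't share; Demo/Standup can't share; Triage/Standup can't share), but they are limited to Demo in {3pm, 4pm}, Triage in {3pm, 4pm}, Standup in {3pm, 4pm} — together just 2 hours: 3 meetings can't fit in 2 distinct hours.
So 3 hours is not enough.
4 works (last occupied hour: 5pm): for example DesignReview=4pm; Demo=3pm; Postmortem=3pm; Legal=2pm; One-on-one=2pm; Standup=5pm; Triage=4pm.

4 hours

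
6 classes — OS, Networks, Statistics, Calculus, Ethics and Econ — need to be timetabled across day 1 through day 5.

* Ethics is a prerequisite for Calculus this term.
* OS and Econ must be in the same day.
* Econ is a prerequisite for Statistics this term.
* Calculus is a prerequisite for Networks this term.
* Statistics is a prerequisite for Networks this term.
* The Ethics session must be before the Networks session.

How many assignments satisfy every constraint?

Splitting on OS: it can be day 1 (25), day 2 (15), day 3 (6). Listing each branch's schedules as (Networks, Statistics, Calculus, Ethics, Econ) by day number:
OS=day 1: (3,2,2,1,1) (4,2,2,1,1) (4,2,3,1,1) (4,2,3,2,1) (4,3,2,1,1) (4,3,3,1,1) (4,3,3,2,1) (5,2,2,1,1) (5,2,3,1,1) (5,2,3,2,1) (5,2,4,1,1) (5,2,4,2,1) (5,2,4,3,1) (5,3,2,1,1) (5,3,3,1,1) (5,3,3,2,1) (5,3,4,1,1) (5,3,4,2,1) (5,3,4,3,1) (5,4,2,1,1) (5,4,3,1,1) (5,4,3,2,1) (5,4,4,1,1) (5,4,4,2,1) (5,4,4,3,1) — 25.
OS=day 2: (4,3,2,1,2) (4,3,3,1,2) (4,3,3,2,2) (5,3,2,1,2) (5,3,3,1,2) (5,3,3,2,2) (5,3,4,1,2) (5,3,4,2,2) (5,3,4,3,2) (5,4,2,1,2) (5,4,3,1,2) (5,4,3,2,2) (5,4,4,1,2) (5,4,4,2,2) (5,4,4,3,2) — 15.
OS=day 3: (5,4,2,1,3) (5,4,3,1,3) (5,4,3,2,3) (5,4,4,1,3) (5,4,4,2,3) (5,4,4,3,3) — 6.
Summing: 25 + 15 + 6 = 46.

46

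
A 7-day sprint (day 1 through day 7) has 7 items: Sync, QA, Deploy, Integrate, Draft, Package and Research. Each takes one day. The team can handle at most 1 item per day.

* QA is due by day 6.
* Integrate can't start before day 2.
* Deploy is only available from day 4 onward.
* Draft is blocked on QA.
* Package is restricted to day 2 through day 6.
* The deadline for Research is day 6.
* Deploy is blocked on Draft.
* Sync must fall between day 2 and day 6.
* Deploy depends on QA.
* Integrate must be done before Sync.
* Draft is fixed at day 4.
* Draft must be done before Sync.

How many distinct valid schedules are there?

16

Splitting on Sync: it can be day 5 (6), day 6 (10). Listing each branch's schedules as (QA, Deploy, Integrate, Draft, Package, Research) by day number:
Sync=day 5: (1,7,2,4,3,6) (1,7,2,4,6,3) (1,7,3,4,2,6) (1,7,3,4,6,2) (2,7,3,4,6,1) (3,7,2,4,6,1) — 6.
Sync=day 6: (1,7,2,4,3,5) (1,7,2,4,5,3) (1,7,3,4,2,5) (1,7,3,4,5,2) (1,7,5,4,2,3) (1,7,5,4,3,2) (2,7,3,4,5,1) (2,7,5,4,3,1) (3,7,2,4,5,1) (3,7,5,4,2,1) — 10.
Summing: 6 + 10 = 16.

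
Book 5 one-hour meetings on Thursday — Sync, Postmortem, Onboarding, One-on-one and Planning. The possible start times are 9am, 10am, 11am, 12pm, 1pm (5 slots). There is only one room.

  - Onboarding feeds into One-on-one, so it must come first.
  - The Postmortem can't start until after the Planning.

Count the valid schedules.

Splitting on Sync: it can be 9am (6), 10am (6), 11am (6), 12pm (6), 1pm (6). Listing each branch's schedules as (Postmortem, Onboarding, One-on-one, Planning):
Sync=9am: (11am,12pm,1pm,10am) (12pm,10am,1pm,11am) (12pm,11am,1pm,10am) (1pm,10am,11am,12pm) (1pm,10am,12pm,11am) (1pm,11am,12pm,10am) — 6.
Sync=10am: (11am,12pm,1pm,9am) (12pm,9am,1pm,11am) (12pm,11am,1pm,9am) (1pm,9am,11am,12pm) (1pm,9am,12pm,11am) (1pm,11am,12pm,9am) — 6.
Sync=11am: (10am,12pm,1pm,9am) (12pm,9am,1pm,10am) (12pm,10am,1pm,9am) (1pm,9am,10am,12pm) (1pm,9am,12pm,10am) (1pm,10am,12pm,9am) — 6.
Sync=12pm: (10am,11am,1pm,9am) (11am,9am,1pm,10am) (11am,10am,1pm,9am) (1pm,9am,10am,11am) (1pm,9am,11am,10am) (1pm,10am,11am,9am) — 6.
Sync=1pm: (10am,11am,12pm,9am) (11am,9am,12pm,10am) (11am,10am,12pm,9am) (12pm,9am,10am,11am) (12pm,9am,11am,10am) (12pm,10am,11am,9am) — 6.
Summing: 6 + 6 + 6 + 6 + 6 = 30.

30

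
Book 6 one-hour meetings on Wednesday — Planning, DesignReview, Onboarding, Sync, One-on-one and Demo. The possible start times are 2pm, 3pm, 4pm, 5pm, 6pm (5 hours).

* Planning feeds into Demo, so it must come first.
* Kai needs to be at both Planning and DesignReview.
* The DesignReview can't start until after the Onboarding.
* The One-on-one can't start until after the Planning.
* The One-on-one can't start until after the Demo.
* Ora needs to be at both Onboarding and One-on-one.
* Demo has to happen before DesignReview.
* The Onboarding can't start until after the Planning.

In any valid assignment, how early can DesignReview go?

Precedence pushes DesignReview to at least 4pm.
DesignReview at 4pm is achievable: Onboarding in 3pm, Sync in 2pm, One-on-one in 4pm, Planning in 2pm, Demo in 3pm, DesignReview in 4pm.

4pm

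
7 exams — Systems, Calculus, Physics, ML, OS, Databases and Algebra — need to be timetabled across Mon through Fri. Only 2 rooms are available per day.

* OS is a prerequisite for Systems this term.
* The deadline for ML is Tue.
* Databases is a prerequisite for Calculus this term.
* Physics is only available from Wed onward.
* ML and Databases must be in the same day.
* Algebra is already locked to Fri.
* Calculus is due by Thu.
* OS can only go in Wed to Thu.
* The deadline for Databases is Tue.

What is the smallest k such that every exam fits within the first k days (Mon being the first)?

The precedence chain requires at least 2 distinct days.
With at most 2 per day and 7 exams, at least 4 days are needed.
Algebra can't be placed before Fri — that is day 5 counting from Mon — so the schedule must run through at least 5 days.
5 works (last occupied day: Fri): for example Databases in Mon, ML in Mon, Systems in Thu, Algebra in Fri, OS in Wed, Physics in Wed, Calculus in Tue.

5 days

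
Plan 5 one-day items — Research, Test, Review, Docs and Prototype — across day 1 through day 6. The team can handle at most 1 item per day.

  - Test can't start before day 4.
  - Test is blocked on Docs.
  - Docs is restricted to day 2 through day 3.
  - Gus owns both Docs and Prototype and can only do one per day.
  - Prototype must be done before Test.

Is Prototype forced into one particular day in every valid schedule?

No

Prototype can be day 1 (e.g. Docs=day 2; Research=day 3; Prototype=day 1; Review=day 5; Test=day 4) or day 2 (e.g. Prototype -> day 2, Research -> day 1, Review -> day 5, Test -> day 4, Docs -> day 3).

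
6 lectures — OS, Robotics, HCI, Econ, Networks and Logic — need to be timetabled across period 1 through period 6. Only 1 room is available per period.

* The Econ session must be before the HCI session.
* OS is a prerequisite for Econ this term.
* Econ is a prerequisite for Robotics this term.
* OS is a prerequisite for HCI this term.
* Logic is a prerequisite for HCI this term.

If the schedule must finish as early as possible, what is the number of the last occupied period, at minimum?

The precedence chain requires at least 3 distinct periods.
With at most 1 per period and 6 lectures, at least 6 periods are needed.
6 works (last occupied period: period 6): for example Logic in period 3; HCI in period 4; Econ in period 2; Robotics in period 5; Networks in period 6; OS in period 1.

period 6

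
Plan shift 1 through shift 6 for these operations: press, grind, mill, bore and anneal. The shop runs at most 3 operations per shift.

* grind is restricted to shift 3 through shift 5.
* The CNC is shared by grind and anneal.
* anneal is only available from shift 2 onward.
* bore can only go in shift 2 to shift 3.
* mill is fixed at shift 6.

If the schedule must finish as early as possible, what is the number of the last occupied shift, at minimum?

shift 6

With at most 3 per shift and 5 operations, at least 2 shifts are needed.
mill can't be placed before shift 6, so the schedule must run through at least shift 6.
6 works (last occupied shift: shift 6): for example anneal in shift 2; press in shift 1; mill in shift 6; grind in shift 3; bore in shift 2.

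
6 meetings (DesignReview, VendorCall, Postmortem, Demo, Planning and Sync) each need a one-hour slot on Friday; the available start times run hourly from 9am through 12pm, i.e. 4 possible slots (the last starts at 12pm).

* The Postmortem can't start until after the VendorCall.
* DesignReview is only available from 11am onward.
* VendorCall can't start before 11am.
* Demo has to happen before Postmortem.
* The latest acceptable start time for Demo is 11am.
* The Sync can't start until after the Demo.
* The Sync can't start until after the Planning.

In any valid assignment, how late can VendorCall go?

VendorCall is available from 11am; downstream work caps VendorCall at 11am.
VendorCall at 11am is achievable: DesignReview=11am; Postmortem=12pm; Demo=9am; Sync=10am; VendorCall=11am; Planning=9am.

11am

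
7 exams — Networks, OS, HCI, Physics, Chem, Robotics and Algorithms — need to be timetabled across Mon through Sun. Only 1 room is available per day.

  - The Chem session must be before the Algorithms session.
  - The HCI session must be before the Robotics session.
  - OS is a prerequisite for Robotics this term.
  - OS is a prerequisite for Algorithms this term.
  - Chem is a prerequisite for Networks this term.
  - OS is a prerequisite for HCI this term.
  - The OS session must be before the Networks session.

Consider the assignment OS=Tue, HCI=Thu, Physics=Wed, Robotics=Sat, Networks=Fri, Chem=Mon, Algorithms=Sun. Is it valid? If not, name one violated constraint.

Chem is a prerequisite for Networks this term — holds.
OS is a prerequisite for Algorithms this term — holds.
The Chem session must be before the Algorithms session — holds.
OS is a prerequisite for HCI this term — holds.
The HCI session must be before the Robotics session — holds.
Only 1 room is available per day — holds.
OS is a prerequisite for Robotics this term — holds.
The OS session must be before the Networks session — holds.

Yes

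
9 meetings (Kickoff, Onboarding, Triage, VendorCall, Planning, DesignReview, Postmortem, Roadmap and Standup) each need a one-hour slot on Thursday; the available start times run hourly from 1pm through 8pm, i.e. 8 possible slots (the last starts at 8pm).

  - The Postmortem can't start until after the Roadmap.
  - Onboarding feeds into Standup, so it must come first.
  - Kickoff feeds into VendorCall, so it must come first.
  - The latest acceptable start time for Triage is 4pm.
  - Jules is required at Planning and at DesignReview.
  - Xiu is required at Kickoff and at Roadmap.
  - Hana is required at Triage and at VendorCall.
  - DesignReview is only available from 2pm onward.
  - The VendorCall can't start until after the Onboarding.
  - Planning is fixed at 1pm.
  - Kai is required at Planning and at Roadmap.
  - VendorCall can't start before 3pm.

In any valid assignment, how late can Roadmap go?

Downstream work caps Roadmap at 7pm.
Roadmap at 7pm is achievable: VendorCall in 3pm; Postmortem in 8pm; Standup in 2pm; Planning in 1pm; DesignReview in 2pm; Triage in 1pm; Roadmap in 7pm; Onboarding in 1pm; Kickoff in 1pm.

7pm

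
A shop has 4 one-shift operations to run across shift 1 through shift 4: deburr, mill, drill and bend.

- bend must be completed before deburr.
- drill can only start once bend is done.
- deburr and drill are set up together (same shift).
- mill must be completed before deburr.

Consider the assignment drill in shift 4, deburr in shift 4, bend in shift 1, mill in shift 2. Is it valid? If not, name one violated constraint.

Yes, all constraints hold

bend must be completed before deburr — holds.
mill must be completed before deburr — holds.
deburr and drill are set up together (same shift) — holds.
drill can only start once bend is done — holds.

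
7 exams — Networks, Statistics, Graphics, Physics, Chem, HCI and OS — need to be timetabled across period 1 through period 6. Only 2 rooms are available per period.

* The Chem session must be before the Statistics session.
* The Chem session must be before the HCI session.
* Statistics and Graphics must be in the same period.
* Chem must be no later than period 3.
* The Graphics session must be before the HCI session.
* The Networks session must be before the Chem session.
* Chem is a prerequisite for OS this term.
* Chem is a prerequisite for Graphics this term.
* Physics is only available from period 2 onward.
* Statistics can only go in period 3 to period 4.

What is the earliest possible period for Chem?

Precedence pushes Chem to at least period 2; Chem's own window allows nothing later than period 3.
Chem at period 2 is achievable: Networks=period 1; HCI=period 4; Physics=period 2; Statistics=period 3; OS=period 4; Graphics=period 3; Chem=period 2.

period 2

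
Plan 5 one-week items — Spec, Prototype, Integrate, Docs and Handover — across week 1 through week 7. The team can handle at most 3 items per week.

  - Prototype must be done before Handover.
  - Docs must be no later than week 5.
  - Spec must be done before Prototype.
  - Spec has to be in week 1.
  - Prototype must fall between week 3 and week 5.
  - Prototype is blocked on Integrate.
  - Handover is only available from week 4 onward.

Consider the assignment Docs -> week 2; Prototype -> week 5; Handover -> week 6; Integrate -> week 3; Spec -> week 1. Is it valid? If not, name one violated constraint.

Yes

Spec has to be in week 1 — holds.
Prototype must be done before Handover — holds.
The team can handle at most 3 items per week — holds.
Docs must be no later than week 5 — holds.
Prototype must fall between week 3 and week 5 — holds.
Spec must be done before Prototype — holds.
Handover is only available from week 4 onward — holds.
Prototype is blocked on Integrate — holds.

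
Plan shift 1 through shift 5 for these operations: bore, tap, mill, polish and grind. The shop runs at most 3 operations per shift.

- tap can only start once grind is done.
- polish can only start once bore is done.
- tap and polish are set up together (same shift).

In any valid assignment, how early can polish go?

Precedence pushes polish to at least shift 2.
polish at shift 2 is achievable: bore=shift 1; mill=shift 1; grind=shift 1; tap=shift 2; polish=shift 2.

shift 2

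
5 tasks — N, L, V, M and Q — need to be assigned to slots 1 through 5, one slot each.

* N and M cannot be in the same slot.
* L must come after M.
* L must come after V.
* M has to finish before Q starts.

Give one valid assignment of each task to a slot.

Q in 2, N in 2, M in 1, L in 2, V in 1

Checking: M(1) before L(2); V(1) before L(2); M(1) before Q(2); N(2) != M(1).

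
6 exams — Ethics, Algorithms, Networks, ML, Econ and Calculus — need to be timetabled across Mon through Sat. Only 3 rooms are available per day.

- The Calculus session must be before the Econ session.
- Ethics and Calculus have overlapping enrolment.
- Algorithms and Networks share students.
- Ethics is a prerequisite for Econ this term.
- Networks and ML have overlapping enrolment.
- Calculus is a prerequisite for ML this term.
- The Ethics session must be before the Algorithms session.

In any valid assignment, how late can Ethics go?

Downstream work caps Ethics at Fri.
Ethics at Fri is achievable: Algorithms in Sat; Networks in Mon; Econ in Sat; Calculus in Mon; Ethics in Fri; ML in Tue.

Fri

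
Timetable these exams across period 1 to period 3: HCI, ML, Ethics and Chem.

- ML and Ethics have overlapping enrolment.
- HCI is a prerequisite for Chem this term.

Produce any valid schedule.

HCI=period 1; ML=period 1; Chem=period 2; Ethics=period 2

Checking: HCI(period 1) before Chem(period 2); ML(period 1) != Ethics(period 2).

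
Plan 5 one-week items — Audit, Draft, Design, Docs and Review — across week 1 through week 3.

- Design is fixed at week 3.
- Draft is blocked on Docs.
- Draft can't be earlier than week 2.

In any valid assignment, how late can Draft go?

week 3

Draft is available from week 2.
Draft at week 3 is achievable: Design -> week 3; Audit -> week 1; Docs -> week 1; Draft -> week 3; Review -> week 1.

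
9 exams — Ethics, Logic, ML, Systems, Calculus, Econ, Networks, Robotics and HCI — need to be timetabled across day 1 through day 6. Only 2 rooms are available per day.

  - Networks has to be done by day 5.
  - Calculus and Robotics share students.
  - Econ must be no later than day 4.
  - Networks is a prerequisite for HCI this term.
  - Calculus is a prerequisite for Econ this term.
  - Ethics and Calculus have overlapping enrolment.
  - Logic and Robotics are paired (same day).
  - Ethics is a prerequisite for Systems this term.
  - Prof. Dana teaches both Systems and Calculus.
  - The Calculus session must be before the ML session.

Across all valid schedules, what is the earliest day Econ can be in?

Precedence pushes Econ to at least day 2; Econ's own window allows nothing later than day 4.
Econ at day 2 is achievable: Ethics=day 2, Calculus=day 1, HCI=day 4, Logic=day 5, ML=day 3, Econ=day 2, Robotics=day 5, Systems=day 3, Networks=day 1.

day 2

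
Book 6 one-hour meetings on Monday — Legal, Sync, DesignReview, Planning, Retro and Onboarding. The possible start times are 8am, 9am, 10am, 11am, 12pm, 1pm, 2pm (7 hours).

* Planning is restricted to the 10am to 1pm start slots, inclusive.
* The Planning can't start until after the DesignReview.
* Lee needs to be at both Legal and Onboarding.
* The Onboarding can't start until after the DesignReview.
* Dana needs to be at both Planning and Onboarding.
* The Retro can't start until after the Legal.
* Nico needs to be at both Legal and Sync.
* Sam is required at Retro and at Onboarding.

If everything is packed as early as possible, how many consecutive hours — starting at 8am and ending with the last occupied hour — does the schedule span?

The precedence chain requires at least 2 distinct hours.
Planning can't be placed before 10am — that is hour 3 counting from 8am — so the schedule must run through at least 3 hours.
3 works (last occupied hour: 10am): for example Sync=9am, Retro=10am, Onboarding=9am, Legal=8am, Planning=10am, DesignReview=8am.

3 hours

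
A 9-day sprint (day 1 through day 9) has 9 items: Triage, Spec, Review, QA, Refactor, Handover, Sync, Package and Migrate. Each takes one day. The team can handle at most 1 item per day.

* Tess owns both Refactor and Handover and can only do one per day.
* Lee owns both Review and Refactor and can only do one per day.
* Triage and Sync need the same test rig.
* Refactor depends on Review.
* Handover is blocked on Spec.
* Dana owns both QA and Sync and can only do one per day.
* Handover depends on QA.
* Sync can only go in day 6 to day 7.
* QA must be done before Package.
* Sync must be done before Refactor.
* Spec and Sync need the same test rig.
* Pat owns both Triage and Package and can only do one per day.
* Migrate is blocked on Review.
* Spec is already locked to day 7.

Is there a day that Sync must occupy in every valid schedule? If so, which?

day 6

Sync's window is day 6–day 7.
Spec is fixed at day 7, and Sync can't share a day with Spec.
So Sync must be day 6.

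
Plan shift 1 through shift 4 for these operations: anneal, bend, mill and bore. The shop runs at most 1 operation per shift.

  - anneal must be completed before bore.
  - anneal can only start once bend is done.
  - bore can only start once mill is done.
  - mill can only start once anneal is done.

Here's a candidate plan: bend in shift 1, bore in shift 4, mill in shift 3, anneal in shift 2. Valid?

anneal must be completed before bore — holds.
anneal can only start once bend is done — holds.
mill can only start once anneal is done — holds.
The shop runs at most 1 operation per shift — holds.
bore can only start once mill is done — holds.

Yes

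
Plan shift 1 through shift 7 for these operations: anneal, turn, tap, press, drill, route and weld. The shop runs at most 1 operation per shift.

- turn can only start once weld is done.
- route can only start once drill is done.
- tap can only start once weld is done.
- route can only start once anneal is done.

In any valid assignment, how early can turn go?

Precedence pushes turn to at least shift 2.
turn at shift 2 is achievable: drill in shift 4; press in shift 7; route in shift 5; tap in shift 6; turn in shift 2; weld in shift 1; anneal in shift 3.

shift 2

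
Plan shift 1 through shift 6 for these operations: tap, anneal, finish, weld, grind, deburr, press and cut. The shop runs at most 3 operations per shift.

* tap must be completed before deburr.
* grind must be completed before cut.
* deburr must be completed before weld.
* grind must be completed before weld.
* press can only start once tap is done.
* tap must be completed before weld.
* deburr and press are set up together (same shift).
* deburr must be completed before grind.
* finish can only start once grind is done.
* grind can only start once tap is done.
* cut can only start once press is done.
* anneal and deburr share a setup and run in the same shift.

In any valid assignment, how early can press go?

shift 2

Precedence pushes press to at least shift 2; press must be in the same shift as deburr, which can't be after shift 4, so press is at most shift 4.
press at shift 2 is achievable: grind=shift 3, anneal=shift 2, finish=shift 4, press=shift 2, cut=shift 4, deburr=shift 2, weld=shift 4, tap=shift 1.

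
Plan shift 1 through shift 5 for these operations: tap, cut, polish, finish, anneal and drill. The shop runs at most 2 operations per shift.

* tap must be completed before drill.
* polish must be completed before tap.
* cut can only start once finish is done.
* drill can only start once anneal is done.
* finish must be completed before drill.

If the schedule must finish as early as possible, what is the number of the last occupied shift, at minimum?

shift 3

The precedence chain requires at least 3 distinct shifts.
With at most 2 per shift and 6 operations, at least 3 shifts are needed.
3 works (last occupied shift: shift 3): for example anneal=shift 2, polish=shift 1, finish=shift 1, drill=shift 3, tap=shift 2, cut=shift 3.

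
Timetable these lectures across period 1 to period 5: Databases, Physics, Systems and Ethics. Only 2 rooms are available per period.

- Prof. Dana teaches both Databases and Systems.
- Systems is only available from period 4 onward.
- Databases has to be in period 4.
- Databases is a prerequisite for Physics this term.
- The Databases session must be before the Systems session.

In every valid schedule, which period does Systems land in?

Systems's window is period 4–period 5.
Databases is fixed at period 4, and Systems can't share a period with Databases.
So Systems must be period 5.

period 5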